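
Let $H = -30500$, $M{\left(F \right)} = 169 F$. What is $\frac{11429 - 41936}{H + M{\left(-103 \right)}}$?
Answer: $\frac{10169}{15969} \approx 0.6368$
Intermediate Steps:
$\frac{11429 - 41936}{H + M{\left(-103 \right)}} = \frac{11429 - 41936}{-30500 + 169 \left(-103\right)} = - \frac{30507}{-30500 - 17407} = - \frac{30507}{-47907} = \left(-30507\right) \left(- \frac{1}{47907}\right) = \frac{10169}{15969}$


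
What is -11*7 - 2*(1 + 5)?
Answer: -89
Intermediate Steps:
-11*7 - 2*(1 + 5) = -77 - 2*6 = -77 - 12 = -89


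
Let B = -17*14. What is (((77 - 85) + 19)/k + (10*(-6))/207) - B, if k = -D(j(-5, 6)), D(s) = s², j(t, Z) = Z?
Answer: 196571/828 ≈ 237.40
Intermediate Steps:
B = -238
k = -36 (k = -1*6² = -1*36 = -36)
(((77 - 85) + 19)/k + (10*(-6))/207) - B = (((77 - 85) + 19)/(-36) + (10*(-6))/207) - 1*(-238) = ((-8 + 19)*(-1/36) - 60*1/207) + 238 = (11*(-1/36) - 20/69) + 238 = (-11/36 - 20/69) + 238 = -493/828 + 238 = 196571/828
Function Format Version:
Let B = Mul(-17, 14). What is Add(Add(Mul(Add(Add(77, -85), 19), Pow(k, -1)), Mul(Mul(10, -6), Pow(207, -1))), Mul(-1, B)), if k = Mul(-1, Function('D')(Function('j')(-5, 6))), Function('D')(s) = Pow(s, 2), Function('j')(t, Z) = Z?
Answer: Rational(196571, 828) ≈ 237.40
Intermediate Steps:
B = -238
k = -36 (k = Mul(-1, Pow(6, 2)) = Mul(-1, 36) = -36)
Add(Add(Mul(Add(Add(77, -85), 19), Pow(k, -1)), Mul(Mul(10, -6), Pow(207, -1))), Mul(-1, B)) = Add(Add(Mul(Add(Add(77, -85), 19), Pow(-36, -1)), Mul(Mul(10, -6), Pow(207, -1))), Mul(-1, -238)) = Add(Add(Mul(Add(-8, 19), Rational(-1, 36)), Mul(-60, Rational(1, 207))), 238) = Add(Add(Mul(11, Rational(-1, 36)), Rational(-20, 69)), 238) = Add(Add(Rational(-11, 36), Rational(-20, 69)), 238) = Add(Rational(-493, 828), 238) = Rational(196571, 828)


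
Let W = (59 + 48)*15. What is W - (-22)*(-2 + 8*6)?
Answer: 2617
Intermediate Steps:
W = 1605 (W = 107*15 = 1605)
W - (-22)*(-2 + 8*6) = 1605 - (-22)*(-2 + 8*6) = 1605 - (-22)*(-2 + 48) = 1605 - (-22)*46 = 1605 - 1*(-1012) = 1605 + 1012 = 2617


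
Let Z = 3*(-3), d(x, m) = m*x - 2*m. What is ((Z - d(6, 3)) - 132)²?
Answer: 23409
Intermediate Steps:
d(x, m) = -2*m + m*x
Z = -9
((Z - d(6, 3)) - 132)² = ((-9 - 3*(-2 + 6)) - 132)² = ((-9 - 3*4) - 132)² = ((-9 - 1*12) - 132)² = ((-9 - 12) - 132)² = (-21 - 132)² = (-153)² = 23409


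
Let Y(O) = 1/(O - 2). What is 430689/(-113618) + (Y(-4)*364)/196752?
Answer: -63559361215/16765926552 ≈ -3.7910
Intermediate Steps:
Y(O) = 1/(-2 + O)
430689/(-113618) + (Y(-4)*364)/196752 = 430689/(-113618) + (364/(-2 - 4))/196752 = 430689*(-1/113618) + (364/(-6))*(1/196752) = -430689/113618 - ⅙*364*(1/196752) = -430689/113618 - 182/3*1/196752 = -430689/113618 - 91/295128 = -63559361215/16765926552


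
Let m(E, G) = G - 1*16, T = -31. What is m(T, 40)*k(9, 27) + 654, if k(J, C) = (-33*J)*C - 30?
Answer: -192522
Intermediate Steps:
m(E, G) = -16 + G (m(E, G) = G - 16 = -16 + G)
k(J, C) = -30 - 33*C*J (k(J, C) = -33*C*J - 30 = -30 - 33*C*J)
m(T, 40)*k(9, 27) + 654 = (-16 + 40)*(-30 - 33*27*9) + 654 = 24*(-30 - 8019) + 654 = 24*(-8049) + 654 = -193176 + 654 = -192522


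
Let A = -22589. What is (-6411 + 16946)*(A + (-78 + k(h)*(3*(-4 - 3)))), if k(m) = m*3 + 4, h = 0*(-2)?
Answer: -239681785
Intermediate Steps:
h = 0
k(m) = 4 + 3*m (k(m) = 3*m + 4 = 4 + 3*m)
(-6411 + 16946)*(A + (-78 + k(h)*(3*(-4 - 3)))) = (-6411 + 16946)*(-22589 + (-78 + (4 + 3*0)*(3*(-4 - 3)))) = 10535*(-22589 + (-78 + (4 + 0)*(3*(-7)))) = 10535*(-22589 + (-78 + 4*(-21))) = 10535*(-22589 + (-78 - 84)) = 10535*(-22589 - 162) = 10535*(-22751) = -239681785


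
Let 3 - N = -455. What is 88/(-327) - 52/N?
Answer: -28654/74883 ≈ -0.38265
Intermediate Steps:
N = 458 (N = 3 - 1*(-455) = 3 + 455 = 458)
88/(-327) - 52/N = 88/(-327) - 52/458 = 88*(-1/327) - 52*1/458 = -88/327 - 26/229 = -28654/74883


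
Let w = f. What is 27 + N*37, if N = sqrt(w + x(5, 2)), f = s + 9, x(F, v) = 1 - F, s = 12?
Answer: 27 + 37*sqrt(17) ≈ 179.55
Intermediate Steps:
f = 21 (f = 12 + 9 = 21)
w = 21
N = sqrt(17) (N = sqrt(21 + (1 - 1*5)) = sqrt(21 + (1 - 5)) = sqrt(21 - 4) = sqrt(17) ≈ 4.1231)
27 + N*37 = 27 + sqrt(17)*37 = 27 + 37*sqrt(17)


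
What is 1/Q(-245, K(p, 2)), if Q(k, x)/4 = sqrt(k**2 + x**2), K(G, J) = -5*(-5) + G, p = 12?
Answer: sqrt(61394)/245576 ≈ 0.0010090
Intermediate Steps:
K(G, J) = 25 + G
Q(k, x) = 4*sqrt(k**2 + x**2)
1/Q(-245, K(p, 2)) = 1/(4*sqrt((-245)**2 + (25 + 12)**2)) = 1/(4*sqrt(60025 + 37**2)) = 1/(4*sqrt(60025 + 1369)) = 1/(4*sqrt(61394)) = sqrt(61394)/245576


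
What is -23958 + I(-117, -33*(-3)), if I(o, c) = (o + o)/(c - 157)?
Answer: -694665/29 ≈ -23954.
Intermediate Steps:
I(o, c) = 2*o/(-157 + c) (I(o, c) = (2*o)/(-157 + c) = 2*o/(-157 + c))
-23958 + I(-117, -33*(-3)) = -23958 + 2*(-117)/(-157 - 33*(-3)) = -23958 + 2*(-117)/(-157 + 99) = -23958 + 2*(-117)/(-58) = -23958 + 2*(-117)*(-1/58) = -23958 + 117/29 = -694665/29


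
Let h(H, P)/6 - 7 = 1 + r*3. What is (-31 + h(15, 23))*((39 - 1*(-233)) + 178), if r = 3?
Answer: 31950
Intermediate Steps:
h(H, P) = 102 (h(H, P) = 42 + 6*(1 + 3*3) = 42 + 6*(1 + 9) = 42 + 6*10 = 42 + 60 = 102)
(-31 + h(15, 23))*((39 - 1*(-233)) + 178) = (-31 + 102)*((39 - 1*(-233)) + 178) = 71*((39 + 233) + 178) = 71*(272 + 178) = 71*450 = 31950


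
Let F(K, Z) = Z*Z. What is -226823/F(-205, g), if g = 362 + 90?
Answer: -226823/204304 ≈ -1.1102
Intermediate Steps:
g = 452
F(K, Z) = Z²
-226823/F(-205, g) = -226823/(452²) = -226823/204304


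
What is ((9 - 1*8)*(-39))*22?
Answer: -858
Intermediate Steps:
((9 - 1*8)*(-39))*22 = ((9 - 8)*(-39))*22 = (1*(-39))*22 = -39*22 = -858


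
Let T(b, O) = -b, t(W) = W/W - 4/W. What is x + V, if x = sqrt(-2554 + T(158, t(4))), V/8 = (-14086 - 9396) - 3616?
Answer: -216784 + 2*I*sqrt(678) ≈ -2.1678e+5 + 52.077*I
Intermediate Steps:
t(W) = 1 - 4/W
V = -216784 (V = 8*((-14086 - 9396) - 3616) = 8*(-23482 - 3616) = 8*(-27098) = -216784)
x = 2*I*sqrt(678) (x = sqrt(-2554 - 1*158) = sqrt(-2554 - 158) = sqrt(-2712) = 2*I*sqrt(678) ≈ 52.077*I)
x + V = 2*I*sqrt(678) - 216784 = -216784 + 2*I*sqrt(678)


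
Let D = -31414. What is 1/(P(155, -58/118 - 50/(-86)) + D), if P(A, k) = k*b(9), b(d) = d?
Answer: -2537/79695266 ≈ -3.1834e-5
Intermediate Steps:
P(A, k) = 9*k (P(A, k) = k*9 = 9*k)
1/(P(155, -58/118 - 50/(-86)) + D) = 1/(9*(-58/118 - 50/(-86)) - 31414) = 1/(9*(-58*1/118 - 50*(-1/86)) - 31414) = 1/(9*(-29/59 + 25/43) - 31414) = 1/(9*(228/2537) - 31414) = 1/(2052/2537 - 31414) = 1/(-79695266/2537) = -2537/79695266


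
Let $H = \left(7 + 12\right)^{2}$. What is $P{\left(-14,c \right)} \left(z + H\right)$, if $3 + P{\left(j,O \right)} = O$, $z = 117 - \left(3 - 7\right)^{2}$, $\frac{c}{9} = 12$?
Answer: $48510$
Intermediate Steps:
$c = 108$ ($c = 9 \cdot 12 = 108$)
$z = 101$ ($z = 117 - \left(-4\right)^{2} = 117 - 16 = 101$)
$P{\left(j,O \right)} = -3 + O$
$H = 361$ ($H = 19^{2} = 361$)
$P{\left(-14,c \right)} \left(z + H\right) = \left(-3 + 108\right) \left(101 + 361\right) = 105 \cdot 462 = 48510$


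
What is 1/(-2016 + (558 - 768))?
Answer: -1/2226 ≈ -0.00044924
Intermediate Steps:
1/(-2016 + (558 - 768)) = 1/(-2016 - 210) = 1/(-2226) = -1/2226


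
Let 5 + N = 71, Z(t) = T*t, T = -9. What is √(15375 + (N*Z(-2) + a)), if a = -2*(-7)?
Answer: 11*√137 ≈ 128.75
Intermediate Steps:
a = 14
Z(t) = -9*t
N = 66 (N = -5 + 71 = 66)
√(15375 + (N*Z(-2) + a)) = √(15375 + (66*(-9*(-2)) + 14)) = √(15375 + (66*18 + 14)) = √(15375 + (1188 + 14)) = √(15375 + 1202) = √16577 = 11*√137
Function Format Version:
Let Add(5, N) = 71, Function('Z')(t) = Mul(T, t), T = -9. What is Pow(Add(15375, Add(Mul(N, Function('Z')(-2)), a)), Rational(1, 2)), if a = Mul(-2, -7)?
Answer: Mul(11, Pow(137, Rational(1, 2))) ≈ 128.75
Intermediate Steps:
a = 14
Function('Z')(t) = Mul(-9, t)
N = 66 (N = Add(-5, 71) = 66)
Pow(Add(15375, Add(Mul(N, Function('Z')(-2)), a)), Rational(1, 2)) = Pow(Add(15375, Add(Mul(66, Mul(-9, -2)), 14)), Rational(1, 2)) = Pow(Add(15375, Add(Mul(66, 18), 14)), Rational(1, 2)) = Pow(Add(15375, Add(1188, 14)), Rational(1, 2)) = Pow(Add(15375, 1202), Rational(1, 2)) = Pow(16577, Rational(1, 2)) = Mul(11, Pow(137, Rational(1, 2)))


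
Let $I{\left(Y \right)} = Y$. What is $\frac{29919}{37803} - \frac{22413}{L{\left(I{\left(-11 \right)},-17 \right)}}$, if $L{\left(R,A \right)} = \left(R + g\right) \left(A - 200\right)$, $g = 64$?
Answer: $\frac{12810506}{4674971} \approx 2.7402$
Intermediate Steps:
$L{\left(R,A \right)} = \left(-200 + A\right) \left(64 + R\right)$ ($L{\left(R,A \right)} = \left(R + 64\right) \left(A - 200\right) = \left(64 + R\right) \left(-200 + A\right) = \left(-200 + A\right) \left(64 + R\right)$)
$\frac{29919}{37803} - \frac{22413}{L{\left(I{\left(-11 \right)},-17 \right)}} = \frac{29919}{37803} - \frac{22413}{-12800 - -2200 + 64 \left(-17\right) - -187} = 29919 \cdot \frac{1}{37803} - \frac{22413}{-12800 + 2200 - 1088 + 187} = \frac{9973}{12601} - \frac{22413}{-11501} = \frac{9973}{12601} - - \frac{723}{371} = \frac{9973}{12601} + \frac{723}{371} = \frac{12810506}{4674971}$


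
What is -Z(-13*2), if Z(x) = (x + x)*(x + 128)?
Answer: 5304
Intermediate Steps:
Z(x) = 2*x*(128 + x) (Z(x) = (2*x)*(128 + x) = 2*x*(128 + x))
-Z(-13*2) = -2*(-13*2)*(128 - 13*2) = -2*(-26)*(128 - 26) = -2*(-26)*102 = -1*(-5304) = 5304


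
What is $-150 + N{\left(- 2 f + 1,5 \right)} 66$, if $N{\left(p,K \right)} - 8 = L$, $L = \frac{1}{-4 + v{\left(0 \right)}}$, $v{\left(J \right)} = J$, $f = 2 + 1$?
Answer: $\frac{723}{2} \approx 361.5$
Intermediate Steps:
$f = 3$
$L = - \frac{1}{4}$ ($L = \frac{1}{-4 + 0} = \frac{1}{-4} = - \frac{1}{4} \approx -0.25$)
$N{\left(p,K \right)} = \frac{31}{4}$ ($N{\left(p,K \right)} = 8 - \frac{1}{4} = \frac{31}{4}$)
$-150 + N{\left(- 2 f + 1,5 \right)} 66 = -150 + \frac{31}{4} \cdot 66 = -150 + \frac{1023}{2} = \frac{723}{2}$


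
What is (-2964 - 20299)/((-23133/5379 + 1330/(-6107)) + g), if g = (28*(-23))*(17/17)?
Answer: 23156943983/645561801 ≈ 35.871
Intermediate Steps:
g = -644 (g = -10948/17 = -644*1 = -644)
(-2964 - 20299)/((-23133/5379 + 1330/(-6107)) + g) = (-2964 - 20299)/((-23133/5379 + 1330/(-6107)) - 644) = -23263/((-23133*1/5379 + 1330*(-1/6107)) - 644) = -23263/((-701/163 - 1330/6107) - 644) = -23263/(-4497797/995441 - 644) = -23263/(-645561801/995441) = -23263*(-995441/645561801) = 23156943983/645561801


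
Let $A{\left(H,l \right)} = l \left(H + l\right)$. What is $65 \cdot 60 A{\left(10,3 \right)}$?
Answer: $152100$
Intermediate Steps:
$65 \cdot 60 A{\left(10,3 \right)} = 65 \cdot 60 \cdot 3 \left(10 + 3\right) = 3900 \cdot 3 \cdot 13 = 3900 \cdot 39 = 152100$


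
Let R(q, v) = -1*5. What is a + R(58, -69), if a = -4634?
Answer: -4639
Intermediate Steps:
R(q, v) = -5
a + R(58, -69) = -4634 - 5 = -4639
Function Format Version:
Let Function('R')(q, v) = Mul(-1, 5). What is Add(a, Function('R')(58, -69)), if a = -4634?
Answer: -4639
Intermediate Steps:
Function('R')(q, v) = -5
Add(a, Function('R')(58, -69)) = Add(-4634, -5) = -4639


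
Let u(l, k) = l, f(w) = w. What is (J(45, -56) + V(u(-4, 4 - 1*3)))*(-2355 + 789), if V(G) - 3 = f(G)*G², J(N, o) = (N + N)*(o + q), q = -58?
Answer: 16162686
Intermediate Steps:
J(N, o) = 2*N*(-58 + o) (J(N, o) = (N + N)*(o - 58) = (2*N)*(-58 + o) = 2*N*(-58 + o))
V(G) = 3 + G³ (V(G) = 3 + G*G² = 3 + G³)
(J(45, -56) + V(u(-4, 4 - 1*3)))*(-2355 + 789) = (2*45*(-58 - 56) + (3 + (-4)³))*(-2355 + 789) = (2*45*(-114) + (3 - 64))*(-1566) = (-10260 - 61)*(-1566) = -10321*(-1566) = 16162686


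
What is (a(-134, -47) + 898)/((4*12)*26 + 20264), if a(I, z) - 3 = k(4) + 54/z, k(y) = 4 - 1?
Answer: 21217/505532 ≈ 0.041970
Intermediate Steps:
k(y) = 3
a(I, z) = 6 + 54/z (a(I, z) = 3 + (3 + 54/z) = 6 + 54/z)
(a(-134, -47) + 898)/((4*12)*26 + 20264) = ((6 + 54/(-47)) + 898)/((4*12)*26 + 20264) = ((6 + 54*(-1/47)) + 898)/(48*26 + 20264) = ((6 - 54/47) + 898)/(1248 + 20264) = (228/47 + 898)/21512 = (42434/47)*(1/21512) = 21217/505532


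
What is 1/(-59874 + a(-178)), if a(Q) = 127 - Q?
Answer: -1/59569 ≈ -1.6787e-5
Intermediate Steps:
1/(-59874 + a(-178)) = 1/(-59874 + (127 - 1*(-178))) = 1/(-59874 + (127 + 178)) = 1/(-59874 + 305) = 1/(-59569) = -1/59569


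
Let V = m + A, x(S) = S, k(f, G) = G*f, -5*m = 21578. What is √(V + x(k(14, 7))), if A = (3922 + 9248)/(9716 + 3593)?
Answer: I*√18672150488390/66545 ≈ 64.935*I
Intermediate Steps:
m = -21578/5 (m = -⅕*21578 = -21578/5 ≈ -4315.6)
A = 13170/13309 ≈ 0.98956
V = -287115752/66545 (V = -21578/5 + 13170/13309 = -287115752/66545 ≈ -4314.6)
√(V + x(k(14, 7))) = √(-287115752/66545 + 7*14) = √(-287115752/66545 + 98) = √(-280594342/66545) = I*√18672150488390/66545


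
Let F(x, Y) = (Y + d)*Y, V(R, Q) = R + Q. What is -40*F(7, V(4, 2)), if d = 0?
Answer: -1440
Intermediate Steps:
V(R, Q) = Q + R
F(x, Y) = Y² (F(x, Y) = (Y + 0)*Y = Y*Y = Y²)
-40*F(7, V(4, 2)) = -40*(2 + 4)² = -40*6² = -40*36 = -1440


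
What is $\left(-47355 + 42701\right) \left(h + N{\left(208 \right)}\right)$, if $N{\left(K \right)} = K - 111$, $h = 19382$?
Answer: $-90655266$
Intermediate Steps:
$N{\left(K \right)} = -111 + K$
$\left(-47355 + 42701\right) \left(h + N{\left(208 \right)}\right) = \left(-47355 + 42701\right) \left(19382 + \left(-111 + 208\right)\right) = - 4654 \left(19382 + 97\right) = \left(-4654\right) 19479 = -90655266$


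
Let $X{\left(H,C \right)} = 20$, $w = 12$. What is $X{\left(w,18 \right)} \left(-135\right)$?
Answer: $-2700$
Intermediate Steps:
$X{\left(w,18 \right)} \left(-135\right) = 20 \left(-135\right) = -2700$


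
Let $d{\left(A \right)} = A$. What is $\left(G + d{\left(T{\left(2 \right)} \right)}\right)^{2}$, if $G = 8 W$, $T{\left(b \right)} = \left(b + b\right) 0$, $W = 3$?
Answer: $576$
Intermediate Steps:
$T{\left(b \right)} = 0$ ($T{\left(b \right)} = 2 b 0 = 0$)
$G = 24$ ($G = 8 \cdot 3 = 24$)
$\left(G + d{\left(T{\left(2 \right)} \right)}\right)^{2} = \left(24 + 0\right)^{2} = 24^{2} = 576$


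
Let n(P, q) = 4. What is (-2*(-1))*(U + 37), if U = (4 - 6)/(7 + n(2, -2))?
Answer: 810/11 ≈ 73.636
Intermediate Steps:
U = -2/11 (U = (4 - 6)/(7 + 4) = -2/11 ≈ -0.18182)
(-2*(-1))*(U + 37) = (-2*(-1))*(-2/11 + 37) = 2*(405/11) = 810/11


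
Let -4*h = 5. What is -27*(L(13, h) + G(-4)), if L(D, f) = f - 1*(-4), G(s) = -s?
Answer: -729/4 ≈ -182.25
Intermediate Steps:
h = -5/4 (h = -1/4*5 = -5/4 ≈ -1.2500)
L(D, f) = 4 + f (L(D, f) = f + 4 = 4 + f)
-27*(L(13, h) + G(-4)) = -27*((4 - 5/4) - 1*(-4)) = -27*(11/4 + 4) = -27*27/4 = -729/4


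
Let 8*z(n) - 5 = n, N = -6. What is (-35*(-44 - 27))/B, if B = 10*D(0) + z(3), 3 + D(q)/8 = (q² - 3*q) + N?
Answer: -2485/719 ≈ -3.4562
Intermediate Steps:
z(n) = 5/8 + n/8
D(q) = -72 - 24*q + 8*q² (D(q) = -24 + 8*((q² - 3*q) - 6) = -24 + 8*(-6 + q² - 3*q) = -24 + (-48 - 24*q + 8*q²) = -72 - 24*q + 8*q²)
B = -719 (B = 10*(-72 - 24*0 + 8*0²) + (5/8 + (⅛)*3) = 10*(-72 + 0 + 8*0) + (5/8 + 3/8) = 10*(-72 + 0 + 0) + 1 = 10*(-72) + 1 = -720 + 1 = -719)
(-35*(-44 - 27))/B = -35*(-44 - 27)/(-719) = -35*(-71)*(-1/719) = 2485*(-1/719) = -2485/719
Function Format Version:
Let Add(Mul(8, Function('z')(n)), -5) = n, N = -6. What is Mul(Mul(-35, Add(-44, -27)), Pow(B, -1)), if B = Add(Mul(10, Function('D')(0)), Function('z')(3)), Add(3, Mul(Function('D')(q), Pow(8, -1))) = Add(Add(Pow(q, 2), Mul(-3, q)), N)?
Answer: Rational(-2485, 719) ≈ -3.4562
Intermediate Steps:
Function('z')(n) = Add(Rational(5, 8), Mul(Rational(1, 8), n))
Function('D')(q) = Add(-72, Mul(-24, q), Mul(8, Pow(q, 2))) (Function('D')(q) = Add(-24, Mul(8, Add(Add(Pow(q, 2), Mul(-3, q)), -6))) = Add(-24, Mul(8, Add(-6, Pow(q, 2), Mul(-3, q)))) = Add(-24, Add(-48, Mul(-24, q), Mul(8, Pow(q, 2)))) = Add(-72, Mul(-24, q), Mul(8, Pow(q, 2))))
B = -719 (B = Add(Mul(10, Add(-72, Mul(-24, 0), Mul(8, Pow(0, 2)))), Add(Rational(5, 8), Mul(Rational(1, 8), 3))) = Add(Mul(10, Add(-72, 0, Mul(8, 0))), Add(Rational(5, 8), Rational(3, 8))) = Add(Mul(10, Add(-72, 0, 0)), 1) = Add(Mul(10, -72), 1) = Add(-720, 1) = -719)
Mul(Mul(-35, Add(-44, -27)), Pow(B, -1)) = Mul(Mul(-35, Add(-44, -27)), Pow(-719, -1)) = Mul(Mul(-35, -71), Rational(-1, 719)) = Mul(2485, Rational(-1, 719)) = Rational(-2485, 719)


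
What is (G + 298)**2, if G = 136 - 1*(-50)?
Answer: 234256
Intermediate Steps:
G = 186 (G = 136 + 50 = 186)
(G + 298)**2 = (186 + 298)**2 = 484**2 = 234256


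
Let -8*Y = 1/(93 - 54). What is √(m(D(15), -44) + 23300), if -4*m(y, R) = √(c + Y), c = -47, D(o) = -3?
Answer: √(567028800 - 39*I*√1143870)/156 ≈ 152.64 - 0.0056143*I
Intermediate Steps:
Y = -1/312 (Y = -1/(8*(93 - 54)) = -⅛/39 = -⅛*1/39 = -1/312 ≈ -0.0032051)
m(y, R) = -I*√1143870/624 (m(y, R) = -√(-47 - 1/312)/4 = -I*√1143870/624)
√(m(D(15), -44) + 23300) = √(-I*√1143870/624 + 23300) = √(23300 - I*√1143870/624)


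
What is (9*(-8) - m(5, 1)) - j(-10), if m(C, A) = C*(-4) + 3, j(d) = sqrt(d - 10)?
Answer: -55 - 2*I*sqrt(5) ≈ -55.0 - 4.4721*I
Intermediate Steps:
j(d) = sqrt(-10 + d)
m(C, A) = 3 - 4*C (m(C, A) = -4*C + 3 = 3 - 4*C)
(9*(-8) - m(5, 1)) - j(-10) = (9*(-8) - (3 - 4*5)) - sqrt(-10 - 10) = (-72 - (3 - 20)) - sqrt(-20) = (-72 - 1*(-17)) - 2*I*sqrt(5) = (-72 + 17) - 2*I*sqrt(5) = -55 - 2*I*sqrt(5)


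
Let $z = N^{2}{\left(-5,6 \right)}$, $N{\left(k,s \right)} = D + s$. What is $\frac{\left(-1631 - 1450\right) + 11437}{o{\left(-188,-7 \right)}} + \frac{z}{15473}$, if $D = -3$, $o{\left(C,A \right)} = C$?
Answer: $- \frac{32322674}{727231} \approx -44.446$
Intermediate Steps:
$N{\left(k,s \right)} = -3 + s$
$z = 9$ ($z = \left(-3 + 6\right)^{2} = 3^{2} = 9$)
$\frac{\left(-1631 - 1450\right) + 11437}{o{\left(-188,-7 \right)}} + \frac{z}{15473} = \frac{\left(-1631 - 1450\right) + 11437}{-188} + \frac{9}{15473} = \left(-3081 + 11437\right) \left(- \frac{1}{188}\right) + 9 \cdot \frac{1}{15473} = 8356 \left(- \frac{1}{188}\right) + \frac{9}{15473} = - \frac{2089}{47} + \frac{9}{15473} = - \frac{32322674}{727231}$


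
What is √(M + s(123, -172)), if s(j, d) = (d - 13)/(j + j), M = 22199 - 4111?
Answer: √1094567898/246 ≈ 134.49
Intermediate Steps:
M = 18088
s(j, d) = (-13 + d)/(2*j) (s(j, d) = (-13 + d)/((2*j)) = (-13 + d)*(1/(2*j)) = (-13 + d)/(2*j))
√(M + s(123, -172)) = √(18088 + (½)*(-13 - 172)/123) = √(18088 + (½)*(1/123)*(-185)) = √(18088 - 185/246) = √(4449463/246) = √1094567898/246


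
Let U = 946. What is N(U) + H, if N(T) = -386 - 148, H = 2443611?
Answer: 2443077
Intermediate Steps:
N(T) = -534
N(U) + H = -534 + 2443611 = 2443077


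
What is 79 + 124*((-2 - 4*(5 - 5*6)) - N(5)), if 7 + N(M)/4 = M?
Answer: 13223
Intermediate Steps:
N(M) = -28 + 4*M
79 + 124*((-2 - 4*(5 - 5*6)) - N(5)) = 79 + 124*((-2 - 4*(5 - 5*6)) - (-28 + 4*5)) = 79 + 124*((-2 - 4*(5 - 30)) - (-28 + 20)) = 79 + 124*((-2 - 4*(-25)) - 1*(-8)) = 79 + 124*((-2 + 100) + 8) = 79 + 124*(98 + 8) = 79 + 124*106 = 79 + 13144 = 13223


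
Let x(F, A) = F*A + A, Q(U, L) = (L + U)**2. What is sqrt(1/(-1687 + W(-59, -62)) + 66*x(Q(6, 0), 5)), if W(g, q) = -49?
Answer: sqrt(9199306606)/868 ≈ 110.50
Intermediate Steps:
x(F, A) = A + A*F (x(F, A) = A*F + A = A + A*F)
sqrt(1/(-1687 + W(-59, -62)) + 66*x(Q(6, 0), 5)) = sqrt(1/(-1687 - 49) + 66*(5*(1 + (0 + 6)**2))) = sqrt(1/(-1736) + 66*(5*(1 + 6**2))) = sqrt(-1/1736 + 66*(5*(1 + 36))) = sqrt(-1/1736 + 66*(5*37)) = sqrt(-1/1736 + 66*185) = sqrt(-1/1736 + 12210) = sqrt(21196559/1736) = sqrt(9199306606)/868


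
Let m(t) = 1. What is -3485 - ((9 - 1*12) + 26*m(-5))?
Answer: -3508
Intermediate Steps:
-3485 - ((9 - 1*12) + 26*m(-5)) = -3485 - ((9 - 1*12) + 26*1) = -3485 - ((9 - 12) + 26) = -3485 - (-3 + 26) = -3485 - 1*23 = -3485 - 23 = -3508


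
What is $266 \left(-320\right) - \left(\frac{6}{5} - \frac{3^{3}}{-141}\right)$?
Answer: $- \frac{20003527}{235} \approx -85121.0$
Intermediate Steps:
$266 \left(-320\right) - \left(\frac{6}{5} - \frac{3^{3}}{-141}\right) = -85120 + \left(\left(-150\right) \frac{1}{125} + 27 \left(- \frac{1}{141}\right)\right) = -85120 - \frac{327}{235} = - \frac{20003527}{235}$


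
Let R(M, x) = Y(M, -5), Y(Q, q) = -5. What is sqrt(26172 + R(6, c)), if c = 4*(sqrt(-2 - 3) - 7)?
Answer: sqrt(26167) ≈ 161.76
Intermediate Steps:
c = -28 + 4*I*sqrt(5) (c = 4*(sqrt(-5) - 7) = 4*(I*sqrt(5) - 7) = 4*(-7 + I*sqrt(5)) = -28 + 4*I*sqrt(5) ≈ -28.0 + 8.9443*I)
R(M, x) = -5
sqrt(26172 + R(6, c)) = sqrt(26172 - 5) = sqrt(26167)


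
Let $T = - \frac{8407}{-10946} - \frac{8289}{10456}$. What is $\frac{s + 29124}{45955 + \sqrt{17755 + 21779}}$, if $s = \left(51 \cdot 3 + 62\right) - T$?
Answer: $\frac{5935073665060155}{9296191921642216} - \frac{1678945874133 \sqrt{39534}}{120850494981348808} \approx 0.63568$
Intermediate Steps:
$T = - \frac{1413901}{57225688}$ ($T = \left(-8407\right) \left(- \frac{1}{10946}\right) - \frac{8289}{10456} = \frac{8407}{10946} - \frac{8289}{10456} = - \frac{1413901}{57225688} \approx -0.024707$)
$s = \frac{12304936821}{57225688}$ ($s = \left(51 \cdot 3 + 62\right) - - \frac{1413901}{57225688} = \left(153 + 62\right) + \frac{1413901}{57225688} = 215 + \frac{1413901}{57225688} = \frac{12304936821}{57225688} \approx 215.02$)
$\frac{s + 29124}{45955 + \sqrt{17755 + 21779}} = \frac{\frac{12304936821}{57225688} + 29124}{45955 + \sqrt{17755 + 21779}} = \frac{1678945874133}{57225688 \left(45955 + \sqrt{39534}\right)}$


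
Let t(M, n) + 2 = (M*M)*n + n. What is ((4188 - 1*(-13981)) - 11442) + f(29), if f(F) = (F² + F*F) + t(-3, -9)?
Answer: 8317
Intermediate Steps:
t(M, n) = -2 + n + n*M² (t(M, n) = -2 + ((M*M)*n + n) = -2 + (M²*n + n) = -2 + (n*M² + n) = -2 + (n + n*M²) = -2 + n + n*M²)
f(F) = -92 + 2*F² (f(F) = (F² + F*F) + (-2 - 9 - 9*(-3)²) = (F² + F²) + (-2 - 9 - 9*9) = 2*F² + (-2 - 9 - 81) = 2*F² - 92 = -92 + 2*F²)
((4188 - 1*(-13981)) - 11442) + f(29) = ((4188 - 1*(-13981)) - 11442) + (-92 + 2*29²) = ((4188 + 13981) - 11442) + (-92 + 2*841) = (18169 - 11442) + (-92 + 1682) = 6727 + 1590 = 8317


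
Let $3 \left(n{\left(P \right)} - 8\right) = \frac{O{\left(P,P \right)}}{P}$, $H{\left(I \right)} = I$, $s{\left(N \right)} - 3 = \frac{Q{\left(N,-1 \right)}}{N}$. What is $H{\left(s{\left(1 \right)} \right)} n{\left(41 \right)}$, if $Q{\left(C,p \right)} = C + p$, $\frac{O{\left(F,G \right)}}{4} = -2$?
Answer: $\frac{976}{41} \approx 23.805$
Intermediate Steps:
$O{\left(F,G \right)} = -8$ ($O{\left(F,G \right)} = 4 \left(-2\right) = -8$)
$s{\left(N \right)} = 3 + \frac{-1 + N}{N}$ ($s{\left(N \right)} = 3 + \frac{N - 1}{N} = 3 + \frac{-1 + N}{N}$)
$n{\left(P \right)} = 8 - \frac{8}{3 P}$ ($n{\left(P \right)} = 8 + \frac{\left(-8\right) \frac{1}{P}}{3} = 8 - \frac{8}{3 P}$)
$H{\left(s{\left(1 \right)} \right)} n{\left(41 \right)} = \left(4 - 1^{-1}\right) \left(8 - \frac{8}{3 \cdot 41}\right) = \left(4 - 1\right) \left(8 - \frac{8}{123}\right) = 3 \cdot \frac{976}{123} = \frac{976}{41}$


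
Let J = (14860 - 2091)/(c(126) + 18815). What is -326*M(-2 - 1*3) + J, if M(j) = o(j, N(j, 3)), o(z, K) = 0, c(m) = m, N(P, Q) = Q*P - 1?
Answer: 12769/18941 ≈ 0.67415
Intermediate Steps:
N(P, Q) = -1 + P*Q (N(P, Q) = P*Q - 1 = -1 + P*Q)
M(j) = 0
J = 12769/18941 (J = (14860 - 2091)/(126 + 18815) = 12769/18941 ≈ 0.67415)
-326*M(-2 - 1*3) + J = -326*0 + 12769/18941 = 0 + 12769/18941 = 12769/18941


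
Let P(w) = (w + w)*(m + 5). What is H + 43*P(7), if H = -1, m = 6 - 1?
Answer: 6019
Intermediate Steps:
m = 5
P(w) = 20*w (P(w) = (w + w)*(5 + 5) = (2*w)*10 = 20*w)
H + 43*P(7) = -1 + 43*(20*7) = -1 + 43*140 = -1 + 6020 = 6019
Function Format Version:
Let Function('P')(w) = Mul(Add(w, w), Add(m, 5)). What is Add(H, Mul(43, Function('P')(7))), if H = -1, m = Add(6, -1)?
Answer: 6019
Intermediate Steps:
m = 5
Function('P')(w) = Mul(20, w) (Function('P')(w) = Mul(Add(w, w), Add(5, 5)) = Mul(Mul(2, w), 10) = Mul(20, w))
Add(H, Mul(43, Function('P')(7))) = Add(-1, Mul(43, Mul(20, 7))) = Add(-1, Mul(43, 140)) = Add(-1, 6020) = 6019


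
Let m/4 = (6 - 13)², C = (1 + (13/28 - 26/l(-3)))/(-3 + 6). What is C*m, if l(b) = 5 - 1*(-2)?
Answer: -147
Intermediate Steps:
l(b) = 7 (l(b) = 5 + 2 = 7)
C = -¾ (C = (1 + (13/28 - 26/7))/(-3 + 6) = (1 + (13*(1/28) - 26*⅐))/3 = (1 + (13/28 - 26/7))*(⅓) = (1 - 13/4)*(⅓) = -9/4*⅓ = -¾ ≈ -0.75000)
m = 196 (m = 4*(6 - 13)² = 4*(-7)² = 4*49 = 196)
C*m = -¾*196 = -147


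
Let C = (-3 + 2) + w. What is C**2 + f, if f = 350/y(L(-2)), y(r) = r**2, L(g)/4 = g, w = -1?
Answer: 303/32 ≈ 9.4688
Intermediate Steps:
L(g) = 4*g
C = -2 (C = (-3 + 2) - 1 = -1 - 1 = -2)
f = 175/32 (f = 350/((4*(-2))**2) = 350/((-8)**2) = 350/64 = 350*(1/64) = 175/32 ≈ 5.4688)
C**2 + f = (-2)**2 + 175/32 = 4 + 175/32 = 303/32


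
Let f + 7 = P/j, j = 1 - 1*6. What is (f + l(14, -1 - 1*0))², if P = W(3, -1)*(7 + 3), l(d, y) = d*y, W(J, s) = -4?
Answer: 169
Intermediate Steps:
P = -40 (P = -4*(7 + 3) = -4*10 = -40)
j = -5 (j = 1 - 6 = -5)
f = 1 (f = -7 - 40/(-5) = -7 - 40*(-⅕) = -7 + 8 = 1)
(f + l(14, -1 - 1*0))² = (1 + 14*(-1 - 1*0))² = (1 + 14*(-1 + 0))² = (1 + 14*(-1))² = (1 - 14)² = (-13)² = 169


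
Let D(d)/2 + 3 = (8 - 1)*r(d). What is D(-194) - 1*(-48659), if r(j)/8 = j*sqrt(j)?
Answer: 48653 - 21728*I*sqrt(194) ≈ 48653.0 - 3.0264e+5*I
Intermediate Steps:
r(j) = 8*j**(3/2) (r(j) = 8*(j*sqrt(j)) = 8*j**(3/2))
D(d) = -6 + 112*d**(3/2) (D(d) = -6 + 2*((8 - 1)*(8*d**(3/2))) = -6 + 2*(7*(8*d**(3/2))) = -6 + 2*(56*d**(3/2)) = -6 + 112*d**(3/2))
D(-194) - 1*(-48659) = (-6 + 112*(-194)**(3/2)) - 1*(-48659) = (-6 + 112*(-194*I*sqrt(194))) + 48659 = (-6 - 21728*I*sqrt(194)) + 48659 = 48653 - 21728*I*sqrt(194)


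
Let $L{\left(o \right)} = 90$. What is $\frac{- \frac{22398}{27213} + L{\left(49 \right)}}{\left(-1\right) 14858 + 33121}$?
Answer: $\frac{808924}{165663673} \approx 0.0048829$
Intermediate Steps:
$\frac{- \frac{22398}{27213} + L{\left(49 \right)}}{\left(-1\right) 14858 + 33121} = \frac{- \frac{22398}{27213} + 90}{\left(-1\right) 14858 + 33121} = \frac{\left(-22398\right) \frac{1}{27213} + 90}{-14858 + 33121} = \frac{- \frac{7466}{9071} + 90}{18263} = \frac{808924}{9071} \cdot \frac{1}{18263} = \frac{808924}{165663673}$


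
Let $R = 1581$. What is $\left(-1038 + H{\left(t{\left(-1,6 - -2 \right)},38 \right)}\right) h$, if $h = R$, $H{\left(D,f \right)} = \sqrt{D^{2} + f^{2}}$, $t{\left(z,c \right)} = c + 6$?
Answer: $-1641078 + 3162 \sqrt{410} \approx -1.5771 \cdot 10^{6}$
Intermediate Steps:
$t{\left(z,c \right)} = 6 + c$
$h = 1581$
$\left(-1038 + H{\left(t{\left(-1,6 - -2 \right)},38 \right)}\right) h = \left(-1038 + \sqrt{\left(6 + \left(6 - -2\right)\right)^{2} + 38^{2}}\right) 1581 = \left(-1038 + \sqrt{\left(6 + \left(6 + 2\right)\right)^{2} + 1444}\right) 1581 = \left(-1038 + \sqrt{\left(6 + 8\right)^{2} + 1444}\right) 1581 = \left(-1038 + \sqrt{14^{2} + 1444}\right) 1581 = \left(-1038 + \sqrt{196 + 1444}\right) 1581 = \left(-1038 + \sqrt{1640}\right) 1581 = \left(-1038 + 2 \sqrt{410}\right) 1581 = -1641078 + 3162 \sqrt{410}$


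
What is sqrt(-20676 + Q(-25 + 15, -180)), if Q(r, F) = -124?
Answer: 40*I*sqrt(13) ≈ 144.22*I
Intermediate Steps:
sqrt(-20676 + Q(-25 + 15, -180)) = sqrt(-20676 - 124) = sqrt(-20800) = 40*I*sqrt(13)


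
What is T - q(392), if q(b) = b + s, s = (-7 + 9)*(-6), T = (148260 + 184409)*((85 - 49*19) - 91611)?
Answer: -30757578113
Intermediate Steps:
T = -30757577733 (T = 332669*((85 - 931) - 91611) = 332669*(-846 - 91611) = 332669*(-92457) = -30757577733)
s = -12 (s = 2*(-6) = -12)
q(b) = -12 + b (q(b) = b - 12 = -12 + b)
T - q(392) = -30757577733 - (-12 + 392) = -30757577733 - 1*380 = -30757577733 - 380 = -30757578113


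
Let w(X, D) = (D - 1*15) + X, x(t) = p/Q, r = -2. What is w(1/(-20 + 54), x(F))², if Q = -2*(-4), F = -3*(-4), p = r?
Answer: 1071225/4624 ≈ 231.67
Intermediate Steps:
p = -2
F = 12
Q = 8
x(t) = -¼ (x(t) = -2/8 = -2*⅛ = -¼)
w(X, D) = -15 + D + X (w(X, D) = (D - 15) + X = (-15 + D) + X = -15 + D + X)
w(1/(-20 + 54), x(F))² = (-15 - ¼ + 1/(-20 + 54))² = (-15 - ¼ + 1/34)² = (-1035/68)² = 1071225/4624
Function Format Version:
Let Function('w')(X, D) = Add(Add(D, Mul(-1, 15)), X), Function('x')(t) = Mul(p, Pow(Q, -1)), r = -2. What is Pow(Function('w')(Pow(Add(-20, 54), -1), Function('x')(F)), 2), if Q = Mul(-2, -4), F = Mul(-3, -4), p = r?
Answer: Rational(1071225, 4624) ≈ 231.67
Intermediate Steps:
p = -2
F = 12
Q = 8
Function('x')(t) = Rational(-1, 4) (Function('x')(t) = Mul(-2, Pow(8, -1)) = Mul(-2, Rational(1, 8)) = Rational(-1, 4))
Function('w')(X, D) = Add(-15, D, X) (Function('w')(X, D) = Add(Add(D, -15), X) = Add(Add(-15, D), X) = Add(-15, D, X))
Pow(Function('w')(Pow(Add(-20, 54), -1), Function('x')(F)), 2) = Pow(Add(-15, Rational(-1, 4), Pow(Add(-20, 54), -1)), 2) = Pow(Add(-15, Rational(-1, 4), Pow(34, -1)), 2) = Pow(Add(-15, Rational(-1, 4), Rational(1, 34)), 2) = Pow(Rational(-1035, 68), 2) = Rational(1071225, 4624)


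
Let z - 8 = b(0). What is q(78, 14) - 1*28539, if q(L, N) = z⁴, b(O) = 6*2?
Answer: 131461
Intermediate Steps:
b(O) = 12
z = 20 (z = 8 + 12 = 20)
q(L, N) = 160000 (q(L, N) = 20⁴ = 160000)
q(78, 14) - 1*28539 = 160000 - 1*28539 = 160000 - 28539 = 131461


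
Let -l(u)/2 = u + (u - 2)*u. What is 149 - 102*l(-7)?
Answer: 11573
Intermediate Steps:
l(u) = -2*u - 2*u*(-2 + u) (l(u) = -2*(u + (u - 2)*u) = -2*(u + (-2 + u)*u) = -2*(u + u*(-2 + u)) = -2*u - 2*u*(-2 + u))
149 - 102*l(-7) = 149 - 204*(-7)*(1 - 1*(-7)) = 149 - 204*(-7)*(1 + 7) = 149 - 204*(-7)*8 = 149 - 102*(-112) = 149 + 11424 = 11573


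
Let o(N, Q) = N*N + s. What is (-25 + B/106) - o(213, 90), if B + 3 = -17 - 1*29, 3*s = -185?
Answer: -14415829/318 ≈ -45333.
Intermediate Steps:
s = -185/3 (s = (⅓)*(-185) = -185/3 ≈ -61.667)
B = -49 (B = -3 + (-17 - 1*29) = -3 + (-17 - 29) = -3 - 46 = -49)
o(N, Q) = -185/3 + N² (o(N, Q) = N*N - 185/3 = N² - 185/3 = -185/3 + N²)
(-25 + B/106) - o(213, 90) = (-25 - 49/106) - (-185/3 + 213²) = (-25 + (1/106)*(-49)) - (-185/3 + 45369) = (-25 - 49/106) - 1*135922/3 = -2699/106 - 135922/3 = -14415829/318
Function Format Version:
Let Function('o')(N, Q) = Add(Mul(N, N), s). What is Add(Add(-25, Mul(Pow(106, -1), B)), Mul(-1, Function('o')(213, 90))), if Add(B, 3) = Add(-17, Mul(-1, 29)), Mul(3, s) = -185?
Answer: Rational(-14415829, 318) ≈ -45333.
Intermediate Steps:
s = Rational(-185, 3) (s = Mul(Rational(1, 3), -185) = Rational(-185, 3) ≈ -61.667)
B = -49 (B = Add(-3, Add(-17, Mul(-1, 29))) = Add(-3, Add(-17, -29)) = Add(-3, -46) = -49)
Function('o')(N, Q) = Add(Rational(-185, 3), Pow(N, 2)) (Function('o')(N, Q) = Add(Mul(N, N), Rational(-185, 3)) = Add(Pow(N, 2), Rational(-185, 3)) = Add(Rational(-185, 3), Pow(N, 2)))
Add(Add(-25, Mul(Pow(106, -1), B)), Mul(-1, Function('o')(213, 90))) = Add(Add(-25, Mul(Pow(106, -1), -49)), Mul(-1, Add(Rational(-185, 3), Pow(213, 2)))) = Add(Add(-25, Mul(Rational(1, 106), -49)), Mul(-1, Add(Rational(-185, 3), 45369))) = Add(Add(-25, Rational(-49, 106)), Mul(-1, Rational(135922, 3))) = Add(Rational(-2699, 106), Rational(-135922, 3)) = Rational(-14415829, 318)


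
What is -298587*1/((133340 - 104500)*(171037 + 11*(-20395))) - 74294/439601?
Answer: -114088538535893/675843773114720 ≈ -0.16881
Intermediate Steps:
-298587*1/((133340 - 104500)*(171037 + 11*(-20395))) - 74294/439601 = -298587*1/(28840*(171037 - 224345)) - 74294*1/439601 = -298587/((-53308*28840)) - 74294/439601 = -298587/(-1537402720) - 74294/439601 = -298587*(-1/1537402720) - 74294/439601 = 298587/1537402720 - 74294/439601 = -114088538535893/675843773114720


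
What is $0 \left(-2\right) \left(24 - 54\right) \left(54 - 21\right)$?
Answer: $0$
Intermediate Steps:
$0 \left(-2\right) \left(24 - 54\right) \left(54 - 21\right) = 0 \left(\left(-30\right) 33\right) = 0 \left(-990\right) = 0$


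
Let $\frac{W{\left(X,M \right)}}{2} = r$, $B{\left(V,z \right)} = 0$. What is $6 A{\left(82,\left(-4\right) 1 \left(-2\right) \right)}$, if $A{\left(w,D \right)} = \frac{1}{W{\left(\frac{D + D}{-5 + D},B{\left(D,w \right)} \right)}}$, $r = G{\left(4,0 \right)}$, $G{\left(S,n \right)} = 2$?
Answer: $\frac{3}{2} \approx 1.5$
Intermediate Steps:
$r = 2$
$W{\left(X,M \right)} = 4$ ($W{\left(X,M \right)} = 2 \cdot 2 = 4$)
$A{\left(w,D \right)} = \frac{1}{4}$
$6 A{\left(82,\left(-4\right) 1 \left(-2\right) \right)} = 6 \cdot \frac{1}{4} = \frac{3}{2}$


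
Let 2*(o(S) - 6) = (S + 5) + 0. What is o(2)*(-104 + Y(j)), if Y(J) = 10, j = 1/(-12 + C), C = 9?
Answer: -893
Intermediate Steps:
o(S) = 17/2 + S/2 (o(S) = 6 + ((S + 5) + 0)/2 = 6 + ((5 + S) + 0)/2 = 6 + (5 + S)/2 = 6 + (5/2 + S/2) = 17/2 + S/2)
j = -⅓ (j = 1/(-12 + 9) = 1/(-3) = -⅓ ≈ -0.33333)
o(2)*(-104 + Y(j)) = (17/2 + (½)*2)*(-104 + 10) = (17/2 + 1)*(-94) = (19/2)*(-94) = -893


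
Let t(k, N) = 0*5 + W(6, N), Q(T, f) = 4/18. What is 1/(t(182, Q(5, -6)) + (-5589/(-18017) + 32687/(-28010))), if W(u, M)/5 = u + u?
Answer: 504656170/29846996411 ≈ 0.016908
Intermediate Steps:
W(u, M) = 10*u (W(u, M) = 5*(u + u) = 5*(2*u) = 10*u)
Q(T, f) = 2/9 (Q(T, f) = 4*(1/18) = 2/9)
t(k, N) = 60 (t(k, N) = 0*5 + 10*6 = 0 + 60 = 60)
1/(t(182, Q(5, -6)) + (-5589/(-18017) + 32687/(-28010))) = 1/(60 + (-5589/(-18017) + 32687/(-28010))) = 1/(60 + (-5589*(-1/18017) + 32687*(-1/28010))) = 1/(60 + (5589/18017 - 32687/28010)) = 1/(60 - 432373789/504656170) = 1/(29846996411/504656170) = 504656170/29846996411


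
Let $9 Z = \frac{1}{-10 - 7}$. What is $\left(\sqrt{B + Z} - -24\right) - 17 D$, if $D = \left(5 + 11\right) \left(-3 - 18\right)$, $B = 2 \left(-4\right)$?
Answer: $5736 + \frac{35 i \sqrt{17}}{51} \approx 5736.0 + 2.8296 i$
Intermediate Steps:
$B = -8$
$Z = - \frac{1}{153}$ ($Z = \frac{1}{9 \left(-10 - 7\right)} = \frac{1}{9 \left(-17\right)} = \frac{1}{9} \left(- \frac{1}{17}\right) = - \frac{1}{153} \approx -0.0065359$)
$D = -336$ ($D = 16 \left(-21\right) = -336$)
$\left(\sqrt{B + Z} - -24\right) - 17 D = \left(\sqrt{-8 - \frac{1}{153}} - -24\right) - -5712 = \left(\sqrt{- \frac{1225}{153}} + 24\right) + 5712 = \left(\frac{35 i \sqrt{17}}{51} + 24\right) + 5712 = \left(24 + \frac{35 i \sqrt{17}}{51}\right) + 5712 = 5736 + \frac{35 i \sqrt{17}}{51}$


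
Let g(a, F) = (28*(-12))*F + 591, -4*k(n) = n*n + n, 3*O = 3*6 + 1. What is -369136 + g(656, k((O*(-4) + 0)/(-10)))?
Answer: -27584483/75 ≈ -3.6779e+5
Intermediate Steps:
O = 19/3 (O = (3*6 + 1)/3 = (18 + 1)/3 = (⅓)*19 = 19/3 ≈ 6.3333)
k(n) = -n/4 - n²/4 (k(n) = -(n*n + n)/4 = -(n² + n)/4 = -(n + n²)/4 = -n/4 - n²/4)
g(a, F) = 591 - 336*F (g(a, F) = -336*F + 591 = 591 - 336*F)
-369136 + g(656, k((O*(-4) + 0)/(-10))) = -369136 + (591 - (-84)*((19/3)*(-4) + 0)/(-10)*(1 + ((19/3)*(-4) + 0)/(-10))) = -369136 + (591 - (-84)*(-76/3 + 0)*(-⅒)*(1 + (-76/3 + 0)*(-⅒))) = -369136 + (591 - (-84)*(-76/3*(-⅒))*(1 - 76/3*(-⅒))) = -369136 + (591 - (-84)*38*(1 + 38/15)/15) = -369136 + (591 - (-84)*38*53/(15*15)) = -369136 + (591 - 336*(-1007/450)) = -369136 + (591 + 56392/75) = -369136 + 100717/75 = -27584483/75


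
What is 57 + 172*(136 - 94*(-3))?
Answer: 71953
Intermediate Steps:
57 + 172*(136 - 94*(-3)) = 57 + 172*(136 + 282) = 57 + 172*418 = 57 + 71896 = 71953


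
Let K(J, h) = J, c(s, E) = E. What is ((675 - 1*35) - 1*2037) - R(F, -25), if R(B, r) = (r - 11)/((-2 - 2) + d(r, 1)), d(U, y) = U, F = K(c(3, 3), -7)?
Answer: -40549/29 ≈ -1398.2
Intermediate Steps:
F = 3
R(B, r) = (-11 + r)/(-4 + r) (R(B, r) = (r - 11)/((-2 - 2) + r) = (-11 + r)/(-4 + r))
((675 - 1*35) - 1*2037) - R(F, -25) = ((675 - 1*35) - 1*2037) - (-11 - 25)/(-4 - 25) = ((675 - 35) - 2037) - (-36)/(-29) = (640 - 2037) - (-1)*(-36)/29 = -1397 - 1*36/29 = -1397 - 36/29 = -40549/29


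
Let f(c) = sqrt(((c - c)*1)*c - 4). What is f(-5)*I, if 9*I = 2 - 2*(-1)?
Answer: 8*I/9 ≈ 0.88889*I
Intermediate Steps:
I = 4/9 (I = (2 - 2*(-1))/9 = (2 + 2)/9 = (1/9)*4 = 4/9 ≈ 0.44444)
f(c) = 2*I (f(c) = sqrt((0*1)*c - 4) = sqrt(0*c - 4) = sqrt(0 - 4) = sqrt(-4) = 2*I)
f(-5)*I = (2*I)*(4/9) = 8*I/9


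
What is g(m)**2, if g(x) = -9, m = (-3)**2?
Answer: 81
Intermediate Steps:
m = 9
g(m)**2 = (-9)**2 = 81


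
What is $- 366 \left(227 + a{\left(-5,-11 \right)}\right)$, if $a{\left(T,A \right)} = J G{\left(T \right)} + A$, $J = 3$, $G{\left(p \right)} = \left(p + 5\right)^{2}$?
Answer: $-79056$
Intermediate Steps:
$G{\left(p \right)} = \left(5 + p\right)^{2}$
$a{\left(T,A \right)} = A + 3 \left(5 + T\right)^{2}$ ($a{\left(T,A \right)} = 3 \left(5 + T\right)^{2} + A = A + 3 \left(5 + T\right)^{2}$)
$- 366 \left(227 + a{\left(-5,-11 \right)}\right) = - 366 \left(227 - \left(11 - 3 \left(5 - 5\right)^{2}\right)\right) = - 366 \left(227 - \left(11 - 3 \cdot 0^{2}\right)\right) = - 366 \left(227 + \left(-11 + 3 \cdot 0\right)\right) = - 366 \left(227 + \left(-11 + 0\right)\right) = - 366 \left(227 - 11\right) = \left(-366\right) 216 = -79056$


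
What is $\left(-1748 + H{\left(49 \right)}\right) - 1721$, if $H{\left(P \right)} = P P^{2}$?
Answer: $114180$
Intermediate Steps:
$H{\left(P \right)} = P^{3}$
$\left(-1748 + H{\left(49 \right)}\right) - 1721 = \left(-1748 + 49^{3}\right) - 1721 = \left(-1748 + 117649\right) - 1721 = 115901 - 1721 = 114180$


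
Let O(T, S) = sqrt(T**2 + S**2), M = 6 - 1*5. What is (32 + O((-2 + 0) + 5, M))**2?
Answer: (32 + sqrt(10))**2 ≈ 1236.4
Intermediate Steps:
M = 1 (M = 6 - 5 = 1)
O(T, S) = sqrt(S**2 + T**2)
(32 + O((-2 + 0) + 5, M))**2 = (32 + sqrt(1**2 + ((-2 + 0) + 5)**2))**2 = (32 + sqrt(1 + (-2 + 5)**2))**2 = (32 + sqrt(1 + 3**2))**2 = (32 + sqrt(1 + 9))**2 = (32 + sqrt(10))**2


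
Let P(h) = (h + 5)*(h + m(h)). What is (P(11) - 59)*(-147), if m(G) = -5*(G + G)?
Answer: 241521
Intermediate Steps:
m(G) = -10*G
P(h) = -9*h*(5 + h) (P(h) = (h + 5)*(h - 10*h) = (5 + h)*(-9*h) = -9*h*(5 + h))
(P(11) - 59)*(-147) = (9*11*(-5 - 1*11) - 59)*(-147) = (9*11*(-5 - 11) - 59)*(-147) = (9*11*(-16) - 59)*(-147) = (-1584 - 59)*(-147) = -1643*(-147) = 241521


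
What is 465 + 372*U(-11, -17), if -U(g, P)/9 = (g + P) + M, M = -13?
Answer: 137733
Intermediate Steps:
U(g, P) = 117 - 9*P - 9*g (U(g, P) = -9*((g + P) - 13) = -9*((P + g) - 13) = -9*(-13 + P + g) = 117 - 9*P - 9*g)
465 + 372*U(-11, -17) = 465 + 372*(117 - 9*(-17) - 9*(-11)) = 465 + 372*(117 + 153 + 99) = 465 + 372*369 = 465 + 137268 = 137733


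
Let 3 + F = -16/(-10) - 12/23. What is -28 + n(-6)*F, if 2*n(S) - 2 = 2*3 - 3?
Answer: -1509/46 ≈ -32.804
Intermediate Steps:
F = -221/115 (F = -3 + (-16/(-10) - 12/23) = -3 + (-16*(-⅒) - 12*1/23) = -3 + (8/5 - 12/23) = -3 + 124/115 = -221/115 ≈ -1.9217)
n(S) = 5/2 (n(S) = 1 + (2*3 - 3)/2 = 1 + (6 - 3)/2 = 1 + (½)*3 = 1 + 3/2 = 5/2)
-28 + n(-6)*F = -28 + (5/2)*(-221/115) = -28 - 221/46 = -1509/46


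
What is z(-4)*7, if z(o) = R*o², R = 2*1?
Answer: 224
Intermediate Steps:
R = 2
z(o) = 2*o²
z(-4)*7 = (2*(-4)²)*7 = (2*16)*7 = 32*7 = 224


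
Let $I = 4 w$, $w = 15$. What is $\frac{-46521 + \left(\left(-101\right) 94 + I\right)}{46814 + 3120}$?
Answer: $- \frac{55955}{49934} \approx -1.1206$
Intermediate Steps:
$I = 60$ ($I = 4 \cdot 15 = 60$)
$\frac{-46521 + \left(\left(-101\right) 94 + I\right)}{46814 + 3120} = \frac{-46521 + \left(\left(-101\right) 94 + 60\right)}{46814 + 3120} = \frac{-46521 + \left(-9494 + 60\right)}{49934} = \left(-46521 - 9434\right) \frac{1}{49934} = \left(-55955\right) \frac{1}{49934} = - \frac{55955}{49934}$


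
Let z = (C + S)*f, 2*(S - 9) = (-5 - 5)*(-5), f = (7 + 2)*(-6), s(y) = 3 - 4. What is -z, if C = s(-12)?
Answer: 1782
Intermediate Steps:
s(y) = -1
C = -1
f = -54 (f = 9*(-6) = -54)
S = 34 (S = 9 + ((-5 - 5)*(-5))/2 = 9 + (-10*(-5))/2 = 9 + (½)*50 = 9 + 25 = 34)
z = -1782 (z = (-1 + 34)*(-54) = 33*(-54) = -1782)
-z = -1*(-1782) = 1782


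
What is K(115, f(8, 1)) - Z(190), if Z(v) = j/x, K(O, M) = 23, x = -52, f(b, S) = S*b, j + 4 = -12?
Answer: 295/13 ≈ 22.692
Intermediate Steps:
j = -16 (j = -4 - 12 = -16)
Z(v) = 4/13 (Z(v) = -16/(-52) = -16*(-1/52) = 4/13)
K(115, f(8, 1)) - Z(190) = 23 - 1*4/13 = 23 - 4/13 = 295/13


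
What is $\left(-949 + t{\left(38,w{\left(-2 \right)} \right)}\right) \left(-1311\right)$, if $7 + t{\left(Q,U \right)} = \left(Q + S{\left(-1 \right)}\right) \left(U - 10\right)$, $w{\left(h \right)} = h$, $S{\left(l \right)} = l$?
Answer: $1835400$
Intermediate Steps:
$t{\left(Q,U \right)} = -7 + \left(-1 + Q\right) \left(-10 + U\right)$ ($t{\left(Q,U \right)} = -7 + \left(Q - 1\right) \left(U - 10\right) = -7 + \left(-1 + Q\right) \left(-10 + U\right)$)
$\left(-949 + t{\left(38,w{\left(-2 \right)} \right)}\right) \left(-1311\right) = \left(-949 + \left(3 - -2 - 380 + 38 \left(-2\right)\right)\right) \left(-1311\right) = \left(-949 + \left(3 + 2 - 380 - 76\right)\right) \left(-1311\right) = \left(-949 - 451\right) \left(-1311\right) = \left(-1400\right) \left(-1311\right) = 1835400$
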